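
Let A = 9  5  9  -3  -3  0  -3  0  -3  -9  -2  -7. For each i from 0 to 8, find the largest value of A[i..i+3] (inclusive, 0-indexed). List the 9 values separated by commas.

Sliding a size-4 window across the 12 values:
[9, 5, 9, -3] → max 9
[5, 9, -3, -3] → max 9
[9, -3, -3, 0] → max 9
[-3, -3, 0, -3] → max 0
[-3, 0, -3, 0] → max 0
[0, -3, 0, -3] → max 0
[-3, 0, -3, -9] → max 0
[0, -3, -9, -2] → max 0
[-3, -9, -2, -7] → max -2

9, 9, 9, 0, 0, 0, 0, 0, -2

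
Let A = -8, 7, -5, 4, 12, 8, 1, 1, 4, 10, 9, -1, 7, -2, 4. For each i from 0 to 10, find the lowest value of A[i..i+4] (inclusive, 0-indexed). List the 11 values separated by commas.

-8, -5, -5, 1, 1, 1, 1, -1, -1, -2, -2

(-8, 7, -5, 4, 12) → min -8
(7, -5, 4, 12, 8) → min -5
(-5, 4, 12, 8, 1) → min -5
(4, 12, 8, 1, 1) → min 1
(12, 8, 1, 1, 4) → min 1
(8, 1, 1, 4, 10) → min 1
(1, 1, 4, 10, 9) → min 1
(1, 4, 10, 9, -1) → min -1
(4, 10, 9, -1, 7) → min -1
(10, 9, -1, 7, -2) → min -2
(9, -1, 7, -2, 4) → min -2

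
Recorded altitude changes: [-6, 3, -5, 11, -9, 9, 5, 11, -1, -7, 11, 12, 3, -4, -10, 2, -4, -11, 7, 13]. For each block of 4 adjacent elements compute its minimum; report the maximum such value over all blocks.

Window mins for each of the 17 positions:
[-6, 3, -5, 11] → min -6
[3, -5, 11, -9] → min -9
[-5, 11, -9, 9] → min -9
[11, -9, 9, 5] → min -9
[-9, 9, 5, 11] → min -9
[9, 5, 11, -1] → min -1
[5, 11, -1, -7] → min -7
[11, -1, -7, 11] → min -7
[-1, -7, 11, 12] → min -7
[-7, 11, 12, 3] → min -7
[11, 12, 3, -4] → min -4
[12, 3, -4, -10] → min -10
[3, -4, -10, 2] → min -10
[-4, -10, 2, -4] → min -10
[-10, 2, -4, -11] → min -11
[2, -4, -11, 7] → min -11
[-4, -11, 7, 13] → min -11
Maximum of these is -1.

-1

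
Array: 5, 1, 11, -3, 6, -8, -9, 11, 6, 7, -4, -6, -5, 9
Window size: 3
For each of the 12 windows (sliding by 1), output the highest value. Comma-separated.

11, 11, 11, 6, 6, 11, 11, 11, 7, 7, -4, 9

5 1 11 → max 11
1 11 -3 → max 11
11 -3 6 → max 11
-3 6 -8 → max 6
6 -8 -9 → max 6
-8 -9 11 → max 11
-9 11 6 → max 11
11 6 7 → max 11
6 7 -4 → max 7
7 -4 -6 → max 7
-4 -6 -5 → max -4
-6 -5 9 → max 9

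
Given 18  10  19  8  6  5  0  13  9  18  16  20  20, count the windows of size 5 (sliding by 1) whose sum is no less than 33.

18 10 19 8 6 → sum 61  ≥ 33 ✓
10 19 8 6 5 → sum 48  ≥ 33 ✓
19 8 6 5 0 → sum 38  ≥ 33 ✓
8 6 5 0 13 → sum 32
6 5 0 13 9 → sum 33  ≥ 33 ✓
5 0 13 9 18 → sum 45  ≥ 33 ✓
0 13 9 18 16 → sum 56  ≥ 33 ✓
13 9 18 16 20 → sum 76  ≥ 33 ✓
9 18 16 20 20 → sum 83  ≥ 33 ✓
8 windows satisfy the condition.

8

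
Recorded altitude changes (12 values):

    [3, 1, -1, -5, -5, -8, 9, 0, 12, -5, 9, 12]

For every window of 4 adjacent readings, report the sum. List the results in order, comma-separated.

-2, -10, -19, -9, -4, 13, 16, 16, 28

Sliding a size-4 window across the 12 values:
3 1 -1 -5 → sum -2
1 -1 -5 -5 → sum -10
-1 -5 -5 -8 → sum -19
-5 -5 -8 9 → sum -9
-5 -8 9 0 → sum -4
-8 9 0 12 → sum 13
9 0 12 -5 → sum 16
0 12 -5 9 → sum 16
12 -5 9 12 → sum 28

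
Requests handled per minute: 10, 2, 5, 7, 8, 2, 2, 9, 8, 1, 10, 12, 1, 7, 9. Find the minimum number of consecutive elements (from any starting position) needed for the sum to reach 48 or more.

7

add 10: running sum 10 < 48
add 2: running sum 12 < 48
add 5: running sum 17 < 48
add 7: running sum 24 < 48
add 8: running sum 32 < 48
add 2: running sum 34 < 48
add 2: running sum 36 < 48
add 9: running sum 45 < 48
add 8: shortest ending here [10, 2, 5, 7, 8, 2, 2, 9, 8] sum 53, len 9
add 1: shortest ending here [10, 2, 5, 7, 8, 2, 2, 9, 8, 1] sum 54, len 10
add 10: shortest ending here [5, 7, 8, 2, 2, 9, 8, 1, 10] sum 52, len 9
add 12: shortest ending here [8, 2, 2, 9, 8, 1, 10, 12] sum 52, len 8
add 1: shortest ending here [8, 2, 2, 9, 8, 1, 10, 12, 1] sum 53, len 9
add 7: shortest ending here [9, 8, 1, 10, 12, 1, 7] sum 48, len 7
add 9: shortest ending here [8, 1, 10, 12, 1, 7, 9] sum 48, len 7
Shortest qualifying length: 7.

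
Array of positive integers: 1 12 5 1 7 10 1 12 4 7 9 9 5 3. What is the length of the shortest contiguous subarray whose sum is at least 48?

add 1: running sum 1 < 48
add 12: running sum 13 < 48
add 5: running sum 18 < 48
add 1: running sum 19 < 48
add 7: running sum 26 < 48
add 10: running sum 36 < 48
add 1: running sum 37 < 48
end 7: [12, 5, 1, 7, 10, 1, 12] sum 48, len 7
end 8: [12, 5, 1, 7, 10, 1, 12, 4] sum 52, len 8
end 9: [12, 5, 1, 7, 10, 1, 12, 4, 7] sum 59, len 9
end 10: [7, 10, 1, 12, 4, 7, 9] sum 50, len 7
end 11: [10, 1, 12, 4, 7, 9, 9] sum 52, len 7
end 12: [10, 1, 12, 4, 7, 9, 9, 5] sum 57, len 8
end 13: [12, 4, 7, 9, 9, 5, 3] sum 49, len 7
Shortest qualifying length: 7.

7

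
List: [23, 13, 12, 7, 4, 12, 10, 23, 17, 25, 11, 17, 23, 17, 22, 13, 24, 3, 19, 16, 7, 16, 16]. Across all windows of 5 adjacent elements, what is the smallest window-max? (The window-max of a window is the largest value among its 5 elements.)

12

[23, 13, 12, 7, 4] → max 23
[13, 12, 7, 4, 12] → max 13
[12, 7, 4, 12, 10] → max 12
[7, 4, 12, 10, 23] → max 23
[4, 12, 10, 23, 17] → max 23
[12, 10, 23, 17, 25] → max 25
[10, 23, 17, 25, 11] → max 25
[23, 17, 25, 11, 17] → max 25
[17, 25, 11, 17, 23] → max 25
[25, 11, 17, 23, 17] → max 25
[11, 17, 23, 17, 22] → max 23
[17, 23, 17, 22, 13] → max 23
[23, 17, 22, 13, 24] → max 24
[17, 22, 13, 24, 3] → max 24
[22, 13, 24, 3, 19] → max 24
[13, 24, 3, 19, 16] → max 24
[24, 3, 19, 16, 7] → max 24
[3, 19, 16, 7, 16] → max 19
[19, 16, 7, 16, 16] → max 19
Smallest of these is 12.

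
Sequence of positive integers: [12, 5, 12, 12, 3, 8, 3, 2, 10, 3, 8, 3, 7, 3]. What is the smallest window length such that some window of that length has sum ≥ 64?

9

add 12: running sum 12 < 64
add 5: running sum 17 < 64
add 12: running sum 29 < 64
add 12: running sum 41 < 64
add 3: running sum 44 < 64
add 8: running sum 52 < 64
add 3: running sum 55 < 64
add 2: running sum 57 < 64
end 8: [12, 5, 12, 12, 3, 8, 3, 2, 10] sum 67, len 9
end 9: [12, 5, 12, 12, 3, 8, 3, 2, 10, 3] sum 70, len 10
end 10: [5, 12, 12, 3, 8, 3, 2, 10, 3, 8] sum 66, len 10
end 11: [12, 12, 3, 8, 3, 2, 10, 3, 8, 3] sum 64, len 10
end 12: [12, 12, 3, 8, 3, 2, 10, 3, 8, 3, 7] sum 71, len 11
end 13: [12, 12, 3, 8, 3, 2, 10, 3, 8, 3, 7, 3] sum 74, len 12
Shortest qualifying length: 9.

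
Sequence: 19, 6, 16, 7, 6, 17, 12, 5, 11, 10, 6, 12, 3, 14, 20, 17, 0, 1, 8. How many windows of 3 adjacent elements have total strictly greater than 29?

7

(19, 6, 16) → sum 41  > 29 ✓
(6, 16, 7) → sum 29
(16, 7, 6) → sum 29
(7, 6, 17) → sum 30  > 29 ✓
(6, 17, 12) → sum 35  > 29 ✓
(17, 12, 5) → sum 34  > 29 ✓
(12, 5, 11) → sum 28
(5, 11, 10) → sum 26
(11, 10, 6) → sum 27
(10, 6, 12) → sum 28
(6, 12, 3) → sum 21
(12, 3, 14) → sum 29
(3, 14, 20) → sum 37  > 29 ✓
(14, 20, 17) → sum 51  > 29 ✓
(20, 17, 0) → sum 37  > 29 ✓
(17, 0, 1) → sum 18
(0, 1, 8) → sum 9
7 windows satisfy the condition.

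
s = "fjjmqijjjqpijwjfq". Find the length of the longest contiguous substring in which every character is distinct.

[f] len 1
[f, j] len 2
[j] len 1
[j, m] len 2
[j, m, q] len 3
[j, m, q, i] len 4
[m, q, i, j] len 4
[j] len 1
[j] len 1
[j, q] len 2
[j, q, p] len 3
[j, q, p, i] len 4
[q, p, i, j] len 4
[q, p, i, j, w] len 5
[w, j] len 2
[w, j, f] len 3
[w, j, f, q] len 4
Longest all-distinct length: 5.

5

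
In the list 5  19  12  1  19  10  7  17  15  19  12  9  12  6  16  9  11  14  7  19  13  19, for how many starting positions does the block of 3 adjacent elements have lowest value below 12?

[5, 19, 12] → min 5  < 12 ✓
[19, 12, 1] → min 1  < 12 ✓
[12, 1, 19] → min 1  < 12 ✓
[1, 19, 10] → min 1  < 12 ✓
[19, 10, 7] → min 7  < 12 ✓
[10, 7, 17] → min 7  < 12 ✓
[7, 17, 15] → min 7  < 12 ✓
[17, 15, 19] → min 15
[15, 19, 12] → min 12
[19, 12, 9] → min 9  < 12 ✓
[12, 9, 12] → min 9  < 12 ✓
[9, 12, 6] → min 6  < 12 ✓
[12, 6, 16] → min 6  < 12 ✓
[6, 16, 9] → min 6  < 12 ✓
[16, 9, 11] → min 9  < 12 ✓
[9, 11, 14] → min 9  < 12 ✓
[11, 14, 7] → min 7  < 12 ✓
[14, 7, 19] → min 7  < 12 ✓
[7, 19, 13] → min 7  < 12 ✓
[19, 13, 19] → min 13
17 windows satisfy the condition.

17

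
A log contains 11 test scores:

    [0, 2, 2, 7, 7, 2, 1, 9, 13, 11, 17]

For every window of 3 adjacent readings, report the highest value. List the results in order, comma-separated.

(0, 2, 2) → max 2
(2, 2, 7) → max 7
(2, 7, 7) → max 7
(7, 7, 2) → max 7
(7, 2, 1) → max 7
(2, 1, 9) → max 9
(1, 9, 13) → max 13
(9, 13, 11) → max 13
(13, 11, 17) → max 17

2, 7, 7, 7, 7, 9, 13, 13, 17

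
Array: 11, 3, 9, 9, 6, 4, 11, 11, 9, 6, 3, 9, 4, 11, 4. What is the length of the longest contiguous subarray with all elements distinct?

[11] len 1
[11, 3] len 2
[11, 3, 9] len 3
[9] len 1
[9, 6] len 2
[9, 6, 4] len 3
[9, 6, 4, 11] len 4
[11] len 1
[11, 9] len 2
[11, 9, 6] len 3
[11, 9, 6, 3] len 4
[6, 3, 9] len 3
[6, 3, 9, 4] len 4
[6, 3, 9, 4, 11] len 5
[11, 4] len 2
Longest all-distinct length: 5.

5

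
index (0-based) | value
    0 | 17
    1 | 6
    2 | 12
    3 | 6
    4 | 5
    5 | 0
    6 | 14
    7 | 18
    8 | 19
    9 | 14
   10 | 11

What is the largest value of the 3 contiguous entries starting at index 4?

14

Elements at indices 4..6: 5, 0, 14
max(5, 0, 14) = 14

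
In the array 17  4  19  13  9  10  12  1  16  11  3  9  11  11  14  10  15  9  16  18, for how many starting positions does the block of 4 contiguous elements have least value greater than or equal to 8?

(17, 4, 19, 13) → min 4
(4, 19, 13, 9) → min 4
(19, 13, 9, 10) → min 9  ≥ 8 ✓
(13, 9, 10, 12) → min 9  ≥ 8 ✓
(9, 10, 12, 1) → min 1
(10, 12, 1, 16) → min 1
(12, 1, 16, 11) → min 1
(1, 16, 11, 3) → min 1
(16, 11, 3, 9) → min 3
(11, 3, 9, 11) → min 3
(3, 9, 11, 11) → min 3
(9, 11, 11, 14) → min 9  ≥ 8 ✓
(11, 11, 14, 10) → min 10  ≥ 8 ✓
(11, 14, 10, 15) → min 10  ≥ 8 ✓
(14, 10, 15, 9) → min 9  ≥ 8 ✓
(10, 15, 9, 16) → min 9  ≥ 8 ✓
(15, 9, 16, 18) → min 9  ≥ 8 ✓
8 windows satisfy the condition.

8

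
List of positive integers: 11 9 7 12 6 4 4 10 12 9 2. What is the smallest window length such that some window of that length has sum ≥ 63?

add 11: running sum 11 < 63
add 9: running sum 20 < 63
add 7: running sum 27 < 63
add 12: running sum 39 < 63
add 6: running sum 45 < 63
add 4: running sum 49 < 63
add 4: running sum 53 < 63
add 10: shortest ending here [11, 9, 7, 12, 6, 4, 4, 10] sum 63, len 8
add 12: shortest ending here [9, 7, 12, 6, 4, 4, 10, 12] sum 64, len 8
add 9: shortest ending here [7, 12, 6, 4, 4, 10, 12, 9] sum 64, len 8
add 2: shortest ending here [7, 12, 6, 4, 4, 10, 12, 9, 2] sum 66, len 9
Shortest qualifying length: 8.

8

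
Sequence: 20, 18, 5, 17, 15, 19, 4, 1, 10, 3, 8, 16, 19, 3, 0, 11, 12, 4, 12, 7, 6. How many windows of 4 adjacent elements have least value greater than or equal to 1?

14

20 18 5 17 → min 5  ≥ 1 ✓
18 5 17 15 → min 5  ≥ 1 ✓
5 17 15 19 → min 5  ≥ 1 ✓
17 15 19 4 → min 4  ≥ 1 ✓
15 19 4 1 → min 1  ≥ 1 ✓
19 4 1 10 → min 1  ≥ 1 ✓
4 1 10 3 → min 1  ≥ 1 ✓
1 10 3 8 → min 1  ≥ 1 ✓
10 3 8 16 → min 3  ≥ 1 ✓
3 8 16 19 → min 3  ≥ 1 ✓
8 16 19 3 → min 3  ≥ 1 ✓
16 19 3 0 → min 0
19 3 0 11 → min 0
3 0 11 12 → min 0
0 11 12 4 → min 0
11 12 4 12 → min 4  ≥ 1 ✓
12 4 12 7 → min 4  ≥ 1 ✓
4 12 7 6 → min 4  ≥ 1 ✓
14 windows satisfy the condition.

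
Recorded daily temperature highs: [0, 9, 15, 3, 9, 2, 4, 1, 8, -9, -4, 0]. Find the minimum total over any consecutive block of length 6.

Each size-6 window and its sum:
0 9 15 3 9 2 → sum 38
9 15 3 9 2 4 → sum 42
15 3 9 2 4 1 → sum 34
3 9 2 4 1 8 → sum 27
9 2 4 1 8 -9 → sum 15
2 4 1 8 -9 -4 → sum 2
4 1 8 -9 -4 0 → sum 0
Minimum of these is 0.

0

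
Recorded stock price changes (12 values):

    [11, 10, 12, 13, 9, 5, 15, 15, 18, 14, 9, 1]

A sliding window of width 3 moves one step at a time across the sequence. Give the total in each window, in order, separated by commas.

Sliding a size-3 window across the 12 values:
(11, 10, 12) → sum 33
(10, 12, 13) → sum 35
(12, 13, 9) → sum 34
(13, 9, 5) → sum 27
(9, 5, 15) → sum 29
(5, 15, 15) → sum 35
(15, 15, 18) → sum 48
(15, 18, 14) → sum 47
(18, 14, 9) → sum 41
(14, 9, 1) → sum 24

33, 35, 34, 27, 29, 35, 48, 47, 41, 24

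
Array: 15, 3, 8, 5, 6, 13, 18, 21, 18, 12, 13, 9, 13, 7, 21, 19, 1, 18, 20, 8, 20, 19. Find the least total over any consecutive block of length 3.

(15, 3, 8) → sum 26
(3, 8, 5) → sum 16
(8, 5, 6) → sum 19
(5, 6, 13) → sum 24
(6, 13, 18) → sum 37
(13, 18, 21) → sum 52
(18, 21, 18) → sum 57
(21, 18, 12) → sum 51
(18, 12, 13) → sum 43
(12, 13, 9) → sum 34
(13, 9, 13) → sum 35
(9, 13, 7) → sum 29
(13, 7, 21) → sum 41
(7, 21, 19) → sum 47
(21, 19, 1) → sum 41
(19, 1, 18) → sum 38
(1, 18, 20) → sum 39
(18, 20, 8) → sum 46
(20, 8, 20) → sum 48
(8, 20, 19) → sum 47
Least of these is 16.

16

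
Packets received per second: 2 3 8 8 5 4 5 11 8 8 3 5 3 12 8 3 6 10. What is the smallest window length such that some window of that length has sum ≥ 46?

7

add 2: running sum 2 < 46
add 3: running sum 5 < 46
add 8: running sum 13 < 46
add 8: running sum 21 < 46
add 5: running sum 26 < 46
add 4: running sum 30 < 46
add 5: running sum 35 < 46
end 7: [2, 3, 8, 8, 5, 4, 5, 11] sum 46, len 8
end 8: [8, 8, 5, 4, 5, 11, 8] sum 49, len 7
end 9: [8, 5, 4, 5, 11, 8, 8] sum 49, len 7
end 10: [8, 5, 4, 5, 11, 8, 8, 3] sum 52, len 8
end 11: [5, 4, 5, 11, 8, 8, 3, 5] sum 49, len 8
end 12: [4, 5, 11, 8, 8, 3, 5, 3] sum 47, len 8
end 13: [11, 8, 8, 3, 5, 3, 12] sum 50, len 7
end 14: [8, 8, 3, 5, 3, 12, 8] sum 47, len 7
end 15: [8, 8, 3, 5, 3, 12, 8, 3] sum 50, len 8
end 16: [8, 3, 5, 3, 12, 8, 3, 6] sum 48, len 8
end 17: [5, 3, 12, 8, 3, 6, 10] sum 47, len 7
Shortest qualifying length: 7.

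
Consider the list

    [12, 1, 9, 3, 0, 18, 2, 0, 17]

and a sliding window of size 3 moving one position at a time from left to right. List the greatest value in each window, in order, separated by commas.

(12, 1, 9) → max 12
(1, 9, 3) → max 9
(9, 3, 0) → max 9
(3, 0, 18) → max 18
(0, 18, 2) → max 18
(18, 2, 0) → max 18
(2, 0, 17) → max 17

12, 9, 9, 18, 18, 18, 17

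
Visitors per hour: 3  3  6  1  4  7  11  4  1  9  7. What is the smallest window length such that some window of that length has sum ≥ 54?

11

add 3: running sum 3 < 54
add 3: running sum 6 < 54
add 6: running sum 12 < 54
add 1: running sum 13 < 54
add 4: running sum 17 < 54
add 7: running sum 24 < 54
add 11: running sum 35 < 54
add 4: running sum 39 < 54
add 1: running sum 40 < 54
add 9: running sum 49 < 54
end 10: [3, 3, 6, 1, 4, 7, 11, 4, 1, 9, 7] sum 56, len 11
Shortest qualifying length: 11.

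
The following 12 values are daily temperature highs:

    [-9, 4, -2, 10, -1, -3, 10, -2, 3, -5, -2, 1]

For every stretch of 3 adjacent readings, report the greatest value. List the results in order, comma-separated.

(-9, 4, -2) → max 4
(4, -2, 10) → max 10
(-2, 10, -1) → max 10
(10, -1, -3) → max 10
(-1, -3, 10) → max 10
(-3, 10, -2) → max 10
(10, -2, 3) → max 10
(-2, 3, -5) → max 3
(3, -5, -2) → max 3
(-5, -2, 1) → max 1

4, 10, 10, 10, 10, 10, 10, 3, 3, 1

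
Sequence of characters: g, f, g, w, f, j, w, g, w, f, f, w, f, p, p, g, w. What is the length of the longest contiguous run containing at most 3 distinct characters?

add g: window [g] (1 distinct), len 1
add f: window [g, f] (2 distinct), len 2
add g: window [g, f, g] (2 distinct), len 3
add w: window [g, f, g, w] (3 distinct), len 4
add f: window [g, f, g, w, f] (3 distinct), len 5
add j: window [w, f, j] (3 distinct), len 3
add w: window [w, f, j, w] (3 distinct), len 4
add g: window [j, w, g] (3 distinct), len 3
add w: window [j, w, g, w] (3 distinct), len 4
add f: window [w, g, w, f] (3 distinct), len 4
add f: window [w, g, w, f, f] (3 distinct), len 5
add w: window [w, g, w, f, f, w] (3 distinct), len 6
add f: window [w, g, w, f, f, w, f] (3 distinct), len 7
add p: window [w, f, f, w, f, p] (3 distinct), len 6
add p: window [w, f, f, w, f, p, p] (3 distinct), len 7
add g: window [f, p, p, g] (3 distinct), len 4
add w: window [p, p, g, w] (3 distinct), len 4
Longest length with ≤3 distinct: 7.

7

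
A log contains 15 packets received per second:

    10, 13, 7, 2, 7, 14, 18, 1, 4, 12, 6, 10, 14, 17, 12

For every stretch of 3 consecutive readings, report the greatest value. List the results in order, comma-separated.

13, 13, 7, 14, 18, 18, 18, 12, 12, 12, 14, 17, 17

10 13 7 → max 13
13 7 2 → max 13
7 2 7 → max 7
2 7 14 → max 14
7 14 18 → max 18
14 18 1 → max 18
18 1 4 → max 18
1 4 12 → max 12
4 12 6 → max 12
12 6 10 → max 12
6 10 14 → max 14
10 14 17 → max 17
14 17 12 → max 17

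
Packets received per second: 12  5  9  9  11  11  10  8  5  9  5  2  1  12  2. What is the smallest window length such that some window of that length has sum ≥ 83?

10

add 12: running sum 12 < 83
add 5: running sum 17 < 83
add 9: running sum 26 < 83
add 9: running sum 35 < 83
add 11: running sum 46 < 83
add 11: running sum 57 < 83
add 10: running sum 67 < 83
add 8: running sum 75 < 83
add 5: running sum 80 < 83
end 9: [12, 5, 9, 9, 11, 11, 10, 8, 5, 9] sum 89, len 10
end 10: [12, 5, 9, 9, 11, 11, 10, 8, 5, 9, 5] sum 94, len 11
end 11: [5, 9, 9, 11, 11, 10, 8, 5, 9, 5, 2] sum 84, len 11
end 12: [5, 9, 9, 11, 11, 10, 8, 5, 9, 5, 2, 1] sum 85, len 12
end 13: [9, 11, 11, 10, 8, 5, 9, 5, 2, 1, 12] sum 83, len 11
end 14: [9, 11, 11, 10, 8, 5, 9, 5, 2, 1, 12, 2] sum 85, len 12
Shortest qualifying length: 10.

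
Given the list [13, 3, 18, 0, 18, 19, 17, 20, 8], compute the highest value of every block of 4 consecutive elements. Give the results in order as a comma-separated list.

18, 18, 19, 19, 20, 20

Sliding a size-4 window across the 9 values:
[13, 3, 18, 0] → max 18
[3, 18, 0, 18] → max 18
[18, 0, 18, 19] → max 19
[0, 18, 19, 17] → max 19
[18, 19, 17, 20] → max 20
[19, 17, 20, 8] → max 20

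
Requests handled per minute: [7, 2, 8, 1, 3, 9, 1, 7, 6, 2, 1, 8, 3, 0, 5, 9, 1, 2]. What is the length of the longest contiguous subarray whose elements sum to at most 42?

Extend to the right; shrink from the left whenever the sum exceeds 42:
[7] sum 7 len 1
[7, 2] sum 9 len 2
[7, 2, 8] sum 17 len 3
[7, 2, 8, 1] sum 18 len 4
[7, 2, 8, 1, 3] sum 21 len 5
[7, 2, 8, 1, 3, 9] sum 30 len 6
[7, 2, 8, 1, 3, 9, 1] sum 31 len 7
[7, 2, 8, 1, 3, 9, 1, 7] sum 38 len 8
[2, 8, 1, 3, 9, 1, 7, 6] sum 37 len 8
[2, 8, 1, 3, 9, 1, 7, 6, 2] sum 39 len 9
[2, 8, 1, 3, 9, 1, 7, 6, 2, 1] sum 40 len 10
[1, 3, 9, 1, 7, 6, 2, 1, 8] sum 38 len 9
[1, 3, 9, 1, 7, 6, 2, 1, 8, 3] sum 41 len 10
[1, 3, 9, 1, 7, 6, 2, 1, 8, 3, 0] sum 41 len 11
[9, 1, 7, 6, 2, 1, 8, 3, 0, 5] sum 42 len 10
[1, 7, 6, 2, 1, 8, 3, 0, 5, 9] sum 42 len 10
[7, 6, 2, 1, 8, 3, 0, 5, 9, 1] sum 42 len 10
[6, 2, 1, 8, 3, 0, 5, 9, 1, 2] sum 37 len 10
Longest length seen: 11.

11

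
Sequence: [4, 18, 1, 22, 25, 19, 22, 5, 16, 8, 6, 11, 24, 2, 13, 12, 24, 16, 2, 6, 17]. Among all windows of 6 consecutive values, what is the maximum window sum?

109

(4, 18, 1, 22, 25, 19) → sum 89
(18, 1, 22, 25, 19, 22) → sum 107
(1, 22, 25, 19, 22, 5) → sum 94
(22, 25, 19, 22, 5, 16) → sum 109
(25, 19, 22, 5, 16, 8) → sum 95
(19, 22, 5, 16, 8, 6) → sum 76
(22, 5, 16, 8, 6, 11) → sum 68
(5, 16, 8, 6, 11, 24) → sum 70
(16, 8, 6, 11, 24, 2) → sum 67
(8, 6, 11, 24, 2, 13) → sum 64
(6, 11, 24, 2, 13, 12) → sum 68
(11, 24, 2, 13, 12, 24) → sum 86
(24, 2, 13, 12, 24, 16) → sum 91
(2, 13, 12, 24, 16, 2) → sum 69
(13, 12, 24, 16, 2, 6) → sum 73
(12, 24, 16, 2, 6, 17) → sum 77
Maximum of these is 109.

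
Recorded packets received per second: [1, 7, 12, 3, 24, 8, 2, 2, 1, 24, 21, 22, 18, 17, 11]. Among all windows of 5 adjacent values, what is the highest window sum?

[1, 7, 12, 3, 24] → sum 47
[7, 12, 3, 24, 8] → sum 54
[12, 3, 24, 8, 2] → sum 49
[3, 24, 8, 2, 2] → sum 39
[24, 8, 2, 2, 1] → sum 37
[8, 2, 2, 1, 24] → sum 37
[2, 2, 1, 24, 21] → sum 50
[2, 1, 24, 21, 22] → sum 70
[1, 24, 21, 22, 18] → sum 86
[24, 21, 22, 18, 17] → sum 102
[21, 22, 18, 17, 11] → sum 89
Highest of these is 102.

102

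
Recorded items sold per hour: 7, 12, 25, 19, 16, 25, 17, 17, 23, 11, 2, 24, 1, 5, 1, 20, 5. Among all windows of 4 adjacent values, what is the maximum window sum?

85

[7, 12, 25, 19] → sum 63
[12, 25, 19, 16] → sum 72
[25, 19, 16, 25] → sum 85
[19, 16, 25, 17] → sum 77
[16, 25, 17, 17] → sum 75
[25, 17, 17, 23] → sum 82
[17, 17, 23, 11] → sum 68
[17, 23, 11, 2] → sum 53
[23, 11, 2, 24] → sum 60
[11, 2, 24, 1] → sum 38
[2, 24, 1, 5] → sum 32
[24, 1, 5, 1] → sum 31
[1, 5, 1, 20] → sum 27
[5, 1, 20, 5] → sum 31
Maximum of these is 85.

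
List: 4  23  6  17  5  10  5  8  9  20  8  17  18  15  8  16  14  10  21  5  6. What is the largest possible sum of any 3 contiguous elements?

50

Window sums for each of the 19 positions:
(4, 23, 6) → sum 33
(23, 6, 17) → sum 46
(6, 17, 5) → sum 28
(17, 5, 10) → sum 32
(5, 10, 5) → sum 20
(10, 5, 8) → sum 23
(5, 8, 9) → sum 22
(8, 9, 20) → sum 37
(9, 20, 8) → sum 37
(20, 8, 17) → sum 45
(8, 17, 18) → sum 43
(17, 18, 15) → sum 50
(18, 15, 8) → sum 41
(15, 8, 16) → sum 39
(8, 16, 14) → sum 38
(16, 14, 10) → sum 40
(14, 10, 21) → sum 45
(10, 21, 5) → sum 36
(21, 5, 6) → sum 32
Largest of these is 50.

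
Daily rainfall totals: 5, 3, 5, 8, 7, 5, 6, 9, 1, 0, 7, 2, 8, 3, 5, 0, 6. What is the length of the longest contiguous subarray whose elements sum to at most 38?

Extend to the right; shrink from the left whenever the sum exceeds 38:
add 5: [5] sum 5, len 1
add 3: [5, 3] sum 8, len 2
add 5: [5, 3, 5] sum 13, len 3
add 8: [5, 3, 5, 8] sum 21, len 4
add 7: [5, 3, 5, 8, 7] sum 28, len 5
add 5: [5, 3, 5, 8, 7, 5] sum 33, len 6
add 6: [3, 5, 8, 7, 5, 6] sum 34, len 6
add 9: [8, 7, 5, 6, 9] sum 35, len 5
add 1: [8, 7, 5, 6, 9, 1] sum 36, len 6
add 0: [8, 7, 5, 6, 9, 1, 0] sum 36, len 7
add 7: [7, 5, 6, 9, 1, 0, 7] sum 35, len 7
add 2: [7, 5, 6, 9, 1, 0, 7, 2] sum 37, len 8
add 8: [5, 6, 9, 1, 0, 7, 2, 8] sum 38, len 8
add 3: [6, 9, 1, 0, 7, 2, 8, 3] sum 36, len 8
add 5: [9, 1, 0, 7, 2, 8, 3, 5] sum 35, len 8
add 0: [9, 1, 0, 7, 2, 8, 3, 5, 0] sum 35, len 9
add 6: [1, 0, 7, 2, 8, 3, 5, 0, 6] sum 32, len 9
Longest length seen: 9.

9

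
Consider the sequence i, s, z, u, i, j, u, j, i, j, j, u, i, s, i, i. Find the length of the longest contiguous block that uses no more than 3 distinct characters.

10

Extend right; when distinct count exceeds 3, shrink from the left:
[i] 1 distinct, len 1
[i, s] 2 distinct, len 2
[i, s, z] 3 distinct, len 3
[s, z, u] 3 distinct, len 3
[z, u, i] 3 distinct, len 3
[u, i, j] 3 distinct, len 3
[u, i, j, u] 3 distinct, len 4
[u, i, j, u, j] 3 distinct, len 5
[u, i, j, u, j, i] 3 distinct, len 6
[u, i, j, u, j, i, j] 3 distinct, len 7
[u, i, j, u, j, i, j, j] 3 distinct, len 8
[u, i, j, u, j, i, j, j, u] 3 distinct, len 9
[u, i, j, u, j, i, j, j, u, i] 3 distinct, len 10
[u, i, s] 3 distinct, len 3
[u, i, s, i] 3 distinct, len 4
[u, i, s, i, i] 3 distinct, len 5
Longest length with ≤3 distinct: 10.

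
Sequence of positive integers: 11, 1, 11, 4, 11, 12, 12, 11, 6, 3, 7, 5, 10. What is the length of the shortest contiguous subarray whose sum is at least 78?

9

add 11: running sum 11 < 78
add 1: running sum 12 < 78
add 11: running sum 23 < 78
add 4: running sum 27 < 78
add 11: running sum 38 < 78
add 12: running sum 50 < 78
add 12: running sum 62 < 78
add 11: running sum 73 < 78
end 8: [11, 1, 11, 4, 11, 12, 12, 11, 6] sum 79, len 9
end 9: [11, 1, 11, 4, 11, 12, 12, 11, 6, 3] sum 82, len 10
end 10: [1, 11, 4, 11, 12, 12, 11, 6, 3, 7] sum 78, len 10
end 11: [11, 4, 11, 12, 12, 11, 6, 3, 7, 5] sum 82, len 10
end 12: [4, 11, 12, 12, 11, 6, 3, 7, 5, 10] sum 81, len 10
Shortest qualifying length: 9.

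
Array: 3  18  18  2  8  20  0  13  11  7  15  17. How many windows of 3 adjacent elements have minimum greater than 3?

3

3 18 18 → min 3
18 18 2 → min 2
18 2 8 → min 2
2 8 20 → min 2
8 20 0 → min 0
20 0 13 → min 0
0 13 11 → min 0
13 11 7 → min 7  > 3 ✓
11 7 15 → min 7  > 3 ✓
7 15 17 → min 7  > 3 ✓
3 windows satisfy the condition.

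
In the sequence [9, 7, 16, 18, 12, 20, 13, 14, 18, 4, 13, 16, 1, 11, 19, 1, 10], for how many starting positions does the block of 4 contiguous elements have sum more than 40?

12

[9, 7, 16, 18] → sum 50  > 40 ✓
[7, 16, 18, 12] → sum 53  > 40 ✓
[16, 18, 12, 20] → sum 66  > 40 ✓
[18, 12, 20, 13] → sum 63  > 40 ✓
[12, 20, 13, 14] → sum 59  > 40 ✓
[20, 13, 14, 18] → sum 65  > 40 ✓
[13, 14, 18, 4] → sum 49  > 40 ✓
[14, 18, 4, 13] → sum 49  > 40 ✓
[18, 4, 13, 16] → sum 51  > 40 ✓
[4, 13, 16, 1] → sum 34
[13, 16, 1, 11] → sum 41  > 40 ✓
[16, 1, 11, 19] → sum 47  > 40 ✓
[1, 11, 19, 1] → sum 32
[11, 19, 1, 10] → sum 41  > 40 ✓
12 windows satisfy the condition.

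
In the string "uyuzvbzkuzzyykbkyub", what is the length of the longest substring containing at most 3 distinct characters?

6

[u] 1 distinct, len 1
[u, y] 2 distinct, len 2
[u, y, u] 2 distinct, len 3
[u, y, u, z] 3 distinct, len 4
[u, z, v] 3 distinct, len 3
[z, v, b] 3 distinct, len 3
[z, v, b, z] 3 distinct, len 4
[b, z, k] 3 distinct, len 3
[z, k, u] 3 distinct, len 3
[z, k, u, z] 3 distinct, len 4
[z, k, u, z, z] 3 distinct, len 5
[u, z, z, y] 3 distinct, len 4
[u, z, z, y, y] 3 distinct, len 5
[z, z, y, y, k] 3 distinct, len 5
[y, y, k, b] 3 distinct, len 4
[y, y, k, b, k] 3 distinct, len 5
[y, y, k, b, k, y] 3 distinct, len 6
[k, y, u] 3 distinct, len 3
[y, u, b] 3 distinct, len 3
Longest length with ≤3 distinct: 6.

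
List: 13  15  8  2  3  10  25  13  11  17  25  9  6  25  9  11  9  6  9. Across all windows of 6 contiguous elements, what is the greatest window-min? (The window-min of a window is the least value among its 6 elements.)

13 15 8 2 3 10 → min 2
15 8 2 3 10 25 → min 2
8 2 3 10 25 13 → min 2
2 3 10 25 13 11 → min 2
3 10 25 13 11 17 → min 3
10 25 13 11 17 25 → min 10
25 13 11 17 25 9 → min 9
13 11 17 25 9 6 → min 6
11 17 25 9 6 25 → min 6
17 25 9 6 25 9 → min 6
25 9 6 25 9 11 → min 6
9 6 25 9 11 9 → min 6
6 25 9 11 9 6 → min 6
25 9 11 9 6 9 → min 6
Greatest of these is 10.

10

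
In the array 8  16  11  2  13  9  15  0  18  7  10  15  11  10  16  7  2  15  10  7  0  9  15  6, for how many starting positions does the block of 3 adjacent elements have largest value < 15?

8 16 11 → max 16
16 11 2 → max 16
11 2 13 → max 13  < 15 ✓
2 13 9 → max 13  < 15 ✓
13 9 15 → max 15
9 15 0 → max 15
15 0 18 → max 18
0 18 7 → max 18
18 7 10 → max 18
7 10 15 → max 15
10 15 11 → max 15
15 11 10 → max 15
11 10 16 → max 16
10 16 7 → max 16
16 7 2 → max 16
7 2 15 → max 15
2 15 10 → max 15
15 10 7 → max 15
10 7 0 → max 10  < 15 ✓
7 0 9 → max 9  < 15 ✓
0 9 15 → max 15
9 15 6 → max 15
4 windows satisfy the condition.

4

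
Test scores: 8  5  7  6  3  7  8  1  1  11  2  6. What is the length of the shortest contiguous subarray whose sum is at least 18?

add 8: running sum 8 < 18
add 5: running sum 13 < 18
add 7: shortest ending here [8, 5, 7] sum 20, len 3
add 6: shortest ending here [5, 7, 6] sum 18, len 3
add 3: shortest ending here [5, 7, 6, 3] sum 21, len 4
add 7: shortest ending here [7, 6, 3, 7] sum 23, len 4
add 8: shortest ending here [3, 7, 8] sum 18, len 3
add 1: shortest ending here [3, 7, 8, 1] sum 19, len 4
add 1: shortest ending here [3, 7, 8, 1, 1] sum 20, len 5
add 11: shortest ending here [8, 1, 1, 11] sum 21, len 4
add 2: shortest ending here [8, 1, 1, 11, 2] sum 23, len 5
add 6: shortest ending here [11, 2, 6] sum 19, len 3
Shortest qualifying length: 3.

3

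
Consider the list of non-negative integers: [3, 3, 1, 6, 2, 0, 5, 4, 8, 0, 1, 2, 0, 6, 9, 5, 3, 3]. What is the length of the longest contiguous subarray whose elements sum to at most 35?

→ 3: sum 3, len 1
→ 3: sum 6, len 2
→ 1: sum 7, len 3
→ 6: sum 13, len 4
→ 2: sum 15, len 5
→ 0: sum 15, len 6
→ 5: sum 20, len 7
→ 4: sum 24, len 8
→ 8: sum 32, len 9
→ 0: sum 32, len 10
→ 1: sum 33, len 11
→ 2: sum 35, len 12
→ 0: sum 35, len 13
→ 6 (dropped 3, 3): sum 35, len 12
→ 9 (dropped 1, 6, 2): sum 35, len 10
→ 5 (dropped 0, 5): sum 35, len 9
→ 3 (dropped 4): sum 34, len 9
→ 3 (dropped 8): sum 29, len 9
Longest length seen: 13.

13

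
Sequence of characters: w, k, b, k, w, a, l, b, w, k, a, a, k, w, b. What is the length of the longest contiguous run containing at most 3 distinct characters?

6

Extend right; when distinct count exceeds 3, shrink from the left:
add w: window [w] (1 distinct), len 1
add k: window [w, k] (2 distinct), len 2
add b: window [w, k, b] (3 distinct), len 3
add k: window [w, k, b, k] (3 distinct), len 4
add w: window [w, k, b, k, w] (3 distinct), len 5
add a: window [k, w, a] (3 distinct), len 3
add l: window [w, a, l] (3 distinct), len 3
add b: window [a, l, b] (3 distinct), len 3
add w: window [l, b, w] (3 distinct), len 3
add k: window [b, w, k] (3 distinct), len 3
add a: window [w, k, a] (3 distinct), len 3
add a: window [w, k, a, a] (3 distinct), len 4
add k: window [w, k, a, a, k] (3 distinct), len 5
add w: window [w, k, a, a, k, w] (3 distinct), len 6
add b: window [k, w, b] (3 distinct), len 3
Longest length with ≤3 distinct: 6.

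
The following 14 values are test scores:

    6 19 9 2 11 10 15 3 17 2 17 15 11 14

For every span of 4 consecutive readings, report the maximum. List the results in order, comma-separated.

19, 19, 11, 15, 15, 17, 17, 17, 17, 17, 17

Sliding a size-4 window across the 14 values:
[6, 19, 9, 2] → max 19
[19, 9, 2, 11] → max 19
[9, 2, 11, 10] → max 11
[2, 11, 10, 15] → max 15
[11, 10, 15, 3] → max 15
[10, 15, 3, 17] → max 17
[15, 3, 17, 2] → max 17
[3, 17, 2, 17] → max 17
[17, 2, 17, 15] → max 17
[2, 17, 15, 11] → max 17
[17, 15, 11, 14] → max 17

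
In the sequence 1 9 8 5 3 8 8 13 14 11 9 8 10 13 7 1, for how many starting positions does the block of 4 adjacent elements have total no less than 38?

7

1 9 8 5 → sum 23
9 8 5 3 → sum 25
8 5 3 8 → sum 24
5 3 8 8 → sum 24
3 8 8 13 → sum 32
8 8 13 14 → sum 43  ≥ 38 ✓
8 13 14 11 → sum 46  ≥ 38 ✓
13 14 11 9 → sum 47  ≥ 38 ✓
14 11 9 8 → sum 42  ≥ 38 ✓
11 9 8 10 → sum 38  ≥ 38 ✓
9 8 10 13 → sum 40  ≥ 38 ✓
8 10 13 7 → sum 38  ≥ 38 ✓
10 13 7 1 → sum 31
7 windows satisfy the condition.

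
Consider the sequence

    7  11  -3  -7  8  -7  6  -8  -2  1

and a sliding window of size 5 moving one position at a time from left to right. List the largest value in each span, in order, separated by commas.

[7, 11, -3, -7, 8] → max 11
[11, -3, -7, 8, -7] → max 11
[-3, -7, 8, -7, 6] → max 8
[-7, 8, -7, 6, -8] → max 8
[8, -7, 6, -8, -2] → max 8
[-7, 6, -8, -2, 1] → max 6

11, 11, 8, 8, 8, 6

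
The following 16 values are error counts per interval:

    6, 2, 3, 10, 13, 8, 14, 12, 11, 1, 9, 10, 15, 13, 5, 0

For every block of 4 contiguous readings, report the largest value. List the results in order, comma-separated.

[6, 2, 3, 10] → max 10
[2, 3, 10, 13] → max 13
[3, 10, 13, 8] → max 13
[10, 13, 8, 14] → max 14
[13, 8, 14, 12] → max 14
[8, 14, 12, 11] → max 14
[14, 12, 11, 1] → max 14
[12, 11, 1, 9] → max 12
[11, 1, 9, 10] → max 11
[1, 9, 10, 15] → max 15
[9, 10, 15, 13] → max 15
[10, 15, 13, 5] → max 15
[15, 13, 5, 0] → max 15

10, 13, 13, 14, 14, 14, 14, 12, 11, 15, 15, 15, 15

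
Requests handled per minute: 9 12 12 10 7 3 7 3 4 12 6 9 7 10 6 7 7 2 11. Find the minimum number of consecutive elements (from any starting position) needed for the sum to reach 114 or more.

add 9: running sum 9 < 114
add 12: running sum 21 < 114
add 12: running sum 33 < 114
add 10: running sum 43 < 114
add 7: running sum 50 < 114
add 3: running sum 53 < 114
add 7: running sum 60 < 114
add 3: running sum 63 < 114
add 4: running sum 67 < 114
add 12: running sum 79 < 114
add 6: running sum 85 < 114
add 9: running sum 94 < 114
add 7: running sum 101 < 114
add 10: running sum 111 < 114
add 6: shortest ending here [9, 12, 12, 10, 7, 3, 7, 3, 4, 12, 6, 9, 7, 10, 6] sum 117, len 15
add 7: shortest ending here [12, 12, 10, 7, 3, 7, 3, 4, 12, 6, 9, 7, 10, 6, 7] sum 115, len 15
add 7: shortest ending here [12, 12, 10, 7, 3, 7, 3, 4, 12, 6, 9, 7, 10, 6, 7, 7] sum 122, len 16
add 2: shortest ending here [12, 12, 10, 7, 3, 7, 3, 4, 12, 6, 9, 7, 10, 6, 7, 7, 2] sum 124, len 17
add 11: shortest ending here [12, 10, 7, 3, 7, 3, 4, 12, 6, 9, 7, 10, 6, 7, 7, 2, 11] sum 123, len 17
Shortest qualifying length: 15.

15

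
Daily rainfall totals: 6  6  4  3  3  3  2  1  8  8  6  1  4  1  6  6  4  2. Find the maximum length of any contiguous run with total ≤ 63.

add 6: [6] sum 6, len 1
add 6: [6, 6] sum 12, len 2
add 4: [6, 6, 4] sum 16, len 3
add 3: [6, 6, 4, 3] sum 19, len 4
add 3: [6, 6, 4, 3, 3] sum 22, len 5
add 3: [6, 6, 4, 3, 3, 3] sum 25, len 6
add 2: [6, 6, 4, 3, 3, 3, 2] sum 27, len 7
add 1: [6, 6, 4, 3, 3, 3, 2, 1] sum 28, len 8
add 8: [6, 6, 4, 3, 3, 3, 2, 1, 8] sum 36, len 9
add 8: [6, 6, 4, 3, 3, 3, 2, 1, 8, 8] sum 44, len 10
add 6: [6, 6, 4, 3, 3, 3, 2, 1, 8, 8, 6] sum 50, len 11
add 1: [6, 6, 4, 3, 3, 3, 2, 1, 8, 8, 6, 1] sum 51, len 12
add 4: [6, 6, 4, 3, 3, 3, 2, 1, 8, 8, 6, 1, 4] sum 55, len 13
add 1: [6, 6, 4, 3, 3, 3, 2, 1, 8, 8, 6, 1, 4, 1] sum 56, len 14
add 6: [6, 6, 4, 3, 3, 3, 2, 1, 8, 8, 6, 1, 4, 1, 6] sum 62, len 15
add 6: [6, 4, 3, 3, 3, 2, 1, 8, 8, 6, 1, 4, 1, 6, 6] sum 62, len 15
add 4: [4, 3, 3, 3, 2, 1, 8, 8, 6, 1, 4, 1, 6, 6, 4] sum 60, len 15
add 2: [4, 3, 3, 3, 2, 1, 8, 8, 6, 1, 4, 1, 6, 6, 4, 2] sum 62, len 16
Longest length seen: 16.

16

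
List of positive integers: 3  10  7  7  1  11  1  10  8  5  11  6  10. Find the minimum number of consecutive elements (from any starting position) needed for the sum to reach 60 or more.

add 3: running sum 3 < 60
add 10: running sum 13 < 60
add 7: running sum 20 < 60
add 7: running sum 27 < 60
add 1: running sum 28 < 60
add 11: running sum 39 < 60
add 1: running sum 40 < 60
add 10: running sum 50 < 60
add 8: running sum 58 < 60
end 9: [10, 7, 7, 1, 11, 1, 10, 8, 5] sum 60, len 9
end 10: [7, 7, 1, 11, 1, 10, 8, 5, 11] sum 61, len 9
end 11: [7, 1, 11, 1, 10, 8, 5, 11, 6] sum 60, len 9
end 12: [11, 1, 10, 8, 5, 11, 6, 10] sum 62, len 8
Shortest qualifying length: 8.

8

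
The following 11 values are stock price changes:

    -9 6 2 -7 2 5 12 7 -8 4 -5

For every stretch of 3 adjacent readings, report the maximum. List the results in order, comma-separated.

6, 6, 2, 5, 12, 12, 12, 7, 4

(-9, 6, 2) → max 6
(6, 2, -7) → max 6
(2, -7, 2) → max 2
(-7, 2, 5) → max 5
(2, 5, 12) → max 12
(5, 12, 7) → max 12
(12, 7, -8) → max 12
(7, -8, 4) → max 7
(-8, 4, -5) → max 4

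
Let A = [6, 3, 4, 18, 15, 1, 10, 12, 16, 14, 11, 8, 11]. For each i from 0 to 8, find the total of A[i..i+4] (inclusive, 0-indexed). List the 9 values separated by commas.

Sliding a size-5 window across the 13 values:
[6, 3, 4, 18, 15] → sum 46
[3, 4, 18, 15, 1] → sum 41
[4, 18, 15, 1, 10] → sum 48
[18, 15, 1, 10, 12] → sum 56
[15, 1, 10, 12, 16] → sum 54
[1, 10, 12, 16, 14] → sum 53
[10, 12, 16, 14, 11] → sum 63
[12, 16, 14, 11, 8] → sum 61
[16, 14, 11, 8, 11] → sum 60

46, 41, 48, 56, 54, 53, 63, 61, 60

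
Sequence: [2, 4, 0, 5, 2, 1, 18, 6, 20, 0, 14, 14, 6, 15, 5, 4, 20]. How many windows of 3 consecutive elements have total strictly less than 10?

4

(2, 4, 0) → sum 6  < 10 ✓
(4, 0, 5) → sum 9  < 10 ✓
(0, 5, 2) → sum 7  < 10 ✓
(5, 2, 1) → sum 8  < 10 ✓
(2, 1, 18) → sum 21
(1, 18, 6) → sum 25
(18, 6, 20) → sum 44
(6, 20, 0) → sum 26
(20, 0, 14) → sum 34
(0, 14, 14) → sum 28
(14, 14, 6) → sum 34
(14, 6, 15) → sum 35
(6, 15, 5) → sum 26
(15, 5, 4) → sum 24
(5, 4, 20) → sum 29
4 windows satisfy the condition.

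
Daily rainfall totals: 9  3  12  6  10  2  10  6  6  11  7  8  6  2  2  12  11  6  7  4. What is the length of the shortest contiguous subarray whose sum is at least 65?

9

add 9: running sum 9 < 65
add 3: running sum 12 < 65
add 12: running sum 24 < 65
add 6: running sum 30 < 65
add 10: running sum 40 < 65
add 2: running sum 42 < 65
add 10: running sum 52 < 65
add 6: running sum 58 < 65
add 6: running sum 64 < 65
add 11: shortest ending here [3, 12, 6, 10, 2, 10, 6, 6, 11] sum 66, len 9
add 7: shortest ending here [12, 6, 10, 2, 10, 6, 6, 11, 7] sum 70, len 9
add 8: shortest ending here [6, 10, 2, 10, 6, 6, 11, 7, 8] sum 66, len 9
add 6: shortest ending here [10, 2, 10, 6, 6, 11, 7, 8, 6] sum 66, len 9
add 2: shortest ending here [10, 2, 10, 6, 6, 11, 7, 8, 6, 2] sum 68, len 10
add 2: shortest ending here [10, 2, 10, 6, 6, 11, 7, 8, 6, 2, 2] sum 70, len 11
add 12: shortest ending here [10, 6, 6, 11, 7, 8, 6, 2, 2, 12] sum 70, len 10
add 11: shortest ending here [6, 11, 7, 8, 6, 2, 2, 12, 11] sum 65, len 9
add 6: shortest ending here [11, 7, 8, 6, 2, 2, 12, 11, 6] sum 65, len 9
add 7: shortest ending here [11, 7, 8, 6, 2, 2, 12, 11, 6, 7] sum 72, len 10
add 4: shortest ending here [7, 8, 6, 2, 2, 12, 11, 6, 7, 4] sum 65, len 10
Shortest qualifying length: 9.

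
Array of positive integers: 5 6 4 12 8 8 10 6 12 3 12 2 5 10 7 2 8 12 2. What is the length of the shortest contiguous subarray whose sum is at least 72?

add 5: running sum 5 < 72
add 6: running sum 11 < 72
add 4: running sum 15 < 72
add 12: running sum 27 < 72
add 8: running sum 35 < 72
add 8: running sum 43 < 72
add 10: running sum 53 < 72
add 6: running sum 59 < 72
add 12: running sum 71 < 72
add 3: shortest ending here [5, 6, 4, 12, 8, 8, 10, 6, 12, 3] sum 74, len 10
add 12: shortest ending here [4, 12, 8, 8, 10, 6, 12, 3, 12] sum 75, len 9
add 2: shortest ending here [12, 8, 8, 10, 6, 12, 3, 12, 2] sum 73, len 9
add 5: shortest ending here [12, 8, 8, 10, 6, 12, 3, 12, 2, 5] sum 78, len 10
add 10: shortest ending here [8, 8, 10, 6, 12, 3, 12, 2, 5, 10] sum 76, len 10
add 7: shortest ending here [8, 10, 6, 12, 3, 12, 2, 5, 10, 7] sum 75, len 10
add 2: shortest ending here [8, 10, 6, 12, 3, 12, 2, 5, 10, 7, 2] sum 77, len 11
add 8: shortest ending here [10, 6, 12, 3, 12, 2, 5, 10, 7, 2, 8] sum 77, len 11
add 12: shortest ending here [12, 3, 12, 2, 5, 10, 7, 2, 8, 12] sum 73, len 10
add 2: shortest ending here [12, 3, 12, 2, 5, 10, 7, 2, 8, 12, 2] sum 75, len 11
Shortest qualifying length: 9.

9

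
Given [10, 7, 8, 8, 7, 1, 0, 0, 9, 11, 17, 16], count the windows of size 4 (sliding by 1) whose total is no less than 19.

(10, 7, 8, 8) → sum 33  ≥ 19 ✓
(7, 8, 8, 7) → sum 30  ≥ 19 ✓
(8, 8, 7, 1) → sum 24  ≥ 19 ✓
(8, 7, 1, 0) → sum 16
(7, 1, 0, 0) → sum 8
(1, 0, 0, 9) → sum 10
(0, 0, 9, 11) → sum 20  ≥ 19 ✓
(0, 9, 11, 17) → sum 37  ≥ 19 ✓
(9, 11, 17, 16) → sum 53  ≥ 19 ✓
6 windows satisfy the condition.

6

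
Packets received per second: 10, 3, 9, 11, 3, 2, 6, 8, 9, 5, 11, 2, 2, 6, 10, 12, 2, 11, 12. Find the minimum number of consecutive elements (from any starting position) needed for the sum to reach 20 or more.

add 10: running sum 10 < 20
add 3: running sum 13 < 20
end 2: [10, 3, 9] sum 22, len 3
end 3: [9, 11] sum 20, len 2
end 4: [9, 11, 3] sum 23, len 3
end 5: [9, 11, 3, 2] sum 25, len 4
end 6: [11, 3, 2, 6] sum 22, len 4
end 7: [11, 3, 2, 6, 8] sum 30, len 5
end 8: [6, 8, 9] sum 23, len 3
end 9: [8, 9, 5] sum 22, len 3
end 10: [9, 5, 11] sum 25, len 3
end 11: [9, 5, 11, 2] sum 27, len 4
end 12: [5, 11, 2, 2] sum 20, len 4
end 13: [11, 2, 2, 6] sum 21, len 4
end 14: [2, 2, 6, 10] sum 20, len 4
end 15: [10, 12] sum 22, len 2
end 16: [10, 12, 2] sum 24, len 3
end 17: [12, 2, 11] sum 25, len 3
end 18: [11, 12] sum 23, len 2
Shortest qualifying length: 2.

2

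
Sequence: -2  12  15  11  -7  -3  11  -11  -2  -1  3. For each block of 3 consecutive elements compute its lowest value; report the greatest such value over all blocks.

[-2, 12, 15] → min -2
[12, 15, 11] → min 11
[15, 11, -7] → min -7
[11, -7, -3] → min -7
[-7, -3, 11] → min -7
[-3, 11, -11] → min -11
[11, -11, -2] → min -11
[-11, -2, -1] → min -11
[-2, -1, 3] → min -2
Greatest of these is 11.

11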